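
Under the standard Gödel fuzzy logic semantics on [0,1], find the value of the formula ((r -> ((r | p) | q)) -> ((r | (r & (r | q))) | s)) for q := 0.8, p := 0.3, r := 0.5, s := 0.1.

(r | p) = max(0.5, 0.3) = 0.5
((r | p) | q) = max(0.5, 0.8) = 0.8
(r -> ((r | p) | q)): 0.5 ≤ 0.8, so result = 1
(r | q) = max(0.5, 0.8) = 0.8
(r & (r | q)) = min(0.5, 0.8) = 0.5
(r | (r & (r | q))) = max(0.5, 0.5) = 0.5
((r | (r & (r | q))) | s) = max(0.5, 0.1) = 0.5
((r -> ((r | p) | q)) -> ((r | (r & (r | q))) | s)): 1 > 0.5, so result = 0.5

0.50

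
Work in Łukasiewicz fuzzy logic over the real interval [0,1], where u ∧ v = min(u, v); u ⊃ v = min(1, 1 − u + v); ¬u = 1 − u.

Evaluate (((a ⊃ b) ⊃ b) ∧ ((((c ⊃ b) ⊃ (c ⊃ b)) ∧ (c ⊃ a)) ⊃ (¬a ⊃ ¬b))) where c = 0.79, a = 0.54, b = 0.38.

0.54

(a ⊃ b): min(1, 1 − 0.54 + 0.38) = 0.84
((a ⊃ b) ⊃ b): min(1, 1 − 0.84 + 0.38) = 0.54
(c ⊃ b): min(1, 1 − 0.79 + 0.38) = 0.59
(c ⊃ b): min(1, 1 − 0.79 + 0.38) = 0.59
((c ⊃ b) ⊃ (c ⊃ b)): min(1, 1 − 0.59 + 0.59) = 1
(c ⊃ a): min(1, 1 − 0.79 + 0.54) = 0.75
(((c ⊃ b) ⊃ (c ⊃ b)) ∧ (c ⊃ a)) = min(1, 0.75) = 0.75
¬a: Łukasiewicz ¬ gives 1 − 0.54 = 0.46
¬b: Łukasiewicz ¬ gives 1 − 0.38 = 0.62
(¬a ⊃ ¬b): min(1, 1 − 0.46 + 0.62) = 1
((((c ⊃ b) ⊃ (c ⊃ b)) ∧ (c ⊃ a)) ⊃ (¬a ⊃ ¬b)): min(1, 1 − 0.75 + 1) = 1
(((a ⊃ b) ⊃ b) ∧ ((((c ⊃ b) ⊃ (c ⊃ b)) ∧ (c ⊃ a)) ⊃ (¬a ⊃ ¬b))) = min(0.54, 1) = 0.54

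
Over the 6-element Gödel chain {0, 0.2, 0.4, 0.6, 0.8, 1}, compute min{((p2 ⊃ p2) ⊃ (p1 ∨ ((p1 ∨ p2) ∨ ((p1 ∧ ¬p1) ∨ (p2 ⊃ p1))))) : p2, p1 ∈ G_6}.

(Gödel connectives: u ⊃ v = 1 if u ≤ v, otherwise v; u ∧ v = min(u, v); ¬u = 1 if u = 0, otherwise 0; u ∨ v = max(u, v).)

The minimum is attained at p2 = 0.2, p1 = 0:
  (p2 ⊃ p2): 0.2 ≤ 0.2, so result = 1
  (p1 ∨ p2) = max(0, 0.2) = 0.2
  ¬p1: Gödel ¬ of 0 = 1 (operand is 0)
  (p1 ∧ ¬p1) = min(0, 1) = 0
  (p2 ⊃ p1): 0.2 > 0, so result = 0
  ((p1 ∧ ¬p1) ∨ (p2 ⊃ p1)) = max(0, 0) = 0
  ((p1 ∨ p2) ∨ ((p1 ∧ ¬p1) ∨ (p2 ⊃ p1))) = max(0.2, 0) = 0.2
  (p1 ∨ ((p1 ∨ p2) ∨ ((p1 ∧ ¬p1) ∨ (p2 ⊃ p1)))) = max(0, 0.2) = 0.2
  ((p2 ⊃ p2) ⊃ (p1 ∨ ((p1 ∨ p2) ∨ ((p1 ∧ ¬p1) ∨ (p2 ⊃ p1))))): 1 > 0.2, so result = 0.2
Checking all 36 assignments confirms none give a value below 0.20.

0.20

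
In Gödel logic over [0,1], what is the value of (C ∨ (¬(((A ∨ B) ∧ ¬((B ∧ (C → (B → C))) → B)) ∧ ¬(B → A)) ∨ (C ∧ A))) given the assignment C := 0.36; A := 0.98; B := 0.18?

(A ∨ B) = max(0.98, 0.18) = 0.98
(B → C): 0.18 ≤ 0.36, so result = 1
(C → (B → C)): 0.36 ≤ 1, so result = 1
(B ∧ (C → (B → C))) = min(0.18, 1) = 0.18
((B ∧ (C → (B → C))) → B): 0.18 ≤ 0.18, so result = 1
¬((B ∧ (C → (B → C))) → B): Gödel ¬ of 1 = 0 (operand ≠ 0)
((A ∨ B) ∧ ¬((B ∧ (C → (B → C))) → B)) = min(0.98, 0) = 0
(B → A): 0.18 ≤ 0.98, so result = 1
¬(B → A): Gödel ¬ of 1 = 0 (operand ≠ 0)
(((A ∨ B) ∧ ¬((B ∧ (C → (B → C))) → B)) ∧ ¬(B → A)) = min(0, 0) = 0
¬(((A ∨ B) ∧ ¬((B ∧ (C → (B → C))) → B)) ∧ ¬(B → A)): Gödel ¬ of 0 = 1 (operand is 0)
(C ∧ A) = min(0.36, 0.98) = 0.36
(¬(((A ∨ B) ∧ ¬((B ∧ (C → (B → C))) → B)) ∧ ¬(B → A)) ∨ (C ∧ A)) = max(1, 0.36) = 1
(C ∨ (¬(((A ∨ B) ∧ ¬((B ∧ (C → (B → C))) → B)) ∧ ¬(B → A)) ∨ (C ∧ A))) = max(0.36, 1) = 1

1.00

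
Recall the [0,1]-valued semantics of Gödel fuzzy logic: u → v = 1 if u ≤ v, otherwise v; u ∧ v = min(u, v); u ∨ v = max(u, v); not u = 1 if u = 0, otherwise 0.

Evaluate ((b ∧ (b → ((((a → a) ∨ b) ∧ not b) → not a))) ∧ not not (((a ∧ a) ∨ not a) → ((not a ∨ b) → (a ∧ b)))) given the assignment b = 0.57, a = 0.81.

(a → a): 0.81 ≤ 0.81, so result = 1
((a → a) ∨ b) = max(1, 0.57) = 1
not b: Gödel ¬ of 0.57 = 0 (operand ≠ 0)
(((a → a) ∨ b) ∧ not b) = min(1, 0) = 0
not a: Gödel ¬ of 0.81 = 0 (operand ≠ 0)
((((a → a) ∨ b) ∧ not b) → not a): 0 ≤ 0, so result = 1
(b → ((((a → a) ∨ b) ∧ not b) → not a)): 0.57 ≤ 1, so result = 1
(b ∧ (b → ((((a → a) ∨ b) ∧ not b) → not a))) = min(0.57, 1) = 0.57
(a ∧ a) = min(0.81, 0.81) = 0.81
not a: Gödel ¬ of 0.81 = 0 (operand ≠ 0)
((a ∧ a) ∨ not a) = max(0.81, 0) = 0.81
not a: Gödel ¬ of 0.81 = 0 (operand ≠ 0)
(not a ∨ b) = max(0, 0.57) = 0.57
(a ∧ b) = min(0.81, 0.57) = 0.57
((not a ∨ b) → (a ∧ b)): 0.57 ≤ 0.57, so result = 1
(((a ∧ a) ∨ not a) → ((not a ∨ b) → (a ∧ b))): 0.81 ≤ 1, so result = 1
not (((a ∧ a) ∨ not a) → ((not a ∨ b) → (a ∧ b))): Gödel ¬ of 1 = 0 (operand ≠ 0)
not not (((a ∧ a) ∨ not a) → ((not a ∨ b) → (a ∧ b))): Gödel ¬ of 0 = 1 (operand is 0)
((b ∧ (b → ((((a → a) ∨ b) ∧ not b) → not a))) ∧ not not (((a ∧ a) ∨ not a) → ((not a ∨ b) → (a ∧ b)))) = min(0.57, 1) = 0.57

0.57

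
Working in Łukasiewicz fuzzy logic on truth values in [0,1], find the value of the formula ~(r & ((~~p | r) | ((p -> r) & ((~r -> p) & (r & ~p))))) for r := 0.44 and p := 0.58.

0.56

~p: Łukasiewicz ¬ gives 1 − 0.58 = 0.42
~~p: Łukasiewicz ¬ gives 1 − 0.42 = 0.58
(~~p | r) = max(0.58, 0.44) = 0.58
(p -> r): min(1, 1 − 0.58 + 0.44) = 0.86
~r: Łukasiewicz ¬ gives 1 − 0.44 = 0.56
(~r -> p): min(1, 1 − 0.56 + 0.58) = 1
~p: Łukasiewicz ¬ gives 1 − 0.58 = 0.42
(r & ~p) = min(0.44, 0.42) = 0.42
((~r -> p) & (r & ~p)) = min(1, 0.42) = 0.42
((p -> r) & ((~r -> p) & (r & ~p))) = min(0.86, 0.42) = 0.42
((~~p | r) | ((p -> r) & ((~r -> p) & (r & ~p)))) = max(0.58, 0.42) = 0.58
(r & ((~~p | r) | ((p -> r) & ((~r -> p) & (r & ~p))))) = min(0.44, 0.58) = 0.44
~(r & ((~~p | r) | ((p -> r) & ((~r -> p) & (r & ~p))))): Łukasiewicz ¬ gives 1 − 0.44 = 0.56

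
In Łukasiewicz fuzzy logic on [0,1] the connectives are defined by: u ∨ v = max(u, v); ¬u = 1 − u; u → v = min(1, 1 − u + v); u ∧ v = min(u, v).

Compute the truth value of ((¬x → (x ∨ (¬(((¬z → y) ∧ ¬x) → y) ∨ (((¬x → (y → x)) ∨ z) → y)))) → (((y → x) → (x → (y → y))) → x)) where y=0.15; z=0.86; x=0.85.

0.85

¬x: Łukasiewicz ¬ gives 1 − 0.85 = 0.15
¬z: Łukasiewicz ¬ gives 1 − 0.86 = 0.14
(¬z → y): min(1, 1 − 0.14 + 0.15) = 1
¬x: Łukasiewicz ¬ gives 1 − 0.85 = 0.15
((¬z → y) ∧ ¬x) = min(1, 0.15) = 0.15
(((¬z → y) ∧ ¬x) → y): min(1, 1 − 0.15 + 0.15) = 1
¬(((¬z → y) ∧ ¬x) → y): Łukasiewicz ¬ gives 1 − 1 = 0
¬x: Łukasiewicz ¬ gives 1 − 0.85 = 0.15
(y → x): min(1, 1 − 0.15 + 0.85) = 1
(¬x → (y → x)): min(1, 1 − 0.15 + 1) = 1
((¬x → (y → x)) ∨ z) = max(1, 0.86) = 1
(((¬x → (y → x)) ∨ z) → y): min(1, 1 − 1 + 0.15) = 0.15
(¬(((¬z → y) ∧ ¬x) → y) ∨ (((¬x → (y → x)) ∨ z) → y)) = max(0, 0.15) = 0.15
(x ∨ (¬(((¬z → y) ∧ ¬x) → y) ∨ (((¬x → (y → x)) ∨ z) → y))) = max(0.85, 0.15) = 0.85
(¬x → (x ∨ (¬(((¬z → y) ∧ ¬x) → y) ∨ (((¬x → (y → x)) ∨ z) → y)))): min(1, 1 − 0.15 + 0.85) = 1
(y → x): min(1, 1 − 0.15 + 0.85) = 1
(y → y): min(1, 1 − 0.15 + 0.15) = 1
(x → (y → y)): min(1, 1 − 0.85 + 1) = 1
((y → x) → (x → (y → y))): min(1, 1 − 1 + 1) = 1
(((y → x) → (x → (y → y))) → x): min(1, 1 − 1 + 0.85) = 0.85
((¬x → (x ∨ (¬(((¬z → y) ∧ ¬x) → y) ∨ (((¬x → (y → x)) ∨ z) → y)))) → (((y → x) → (x → (y → y))) → x)): min(1, 1 − 1 + 0.85) = 0.85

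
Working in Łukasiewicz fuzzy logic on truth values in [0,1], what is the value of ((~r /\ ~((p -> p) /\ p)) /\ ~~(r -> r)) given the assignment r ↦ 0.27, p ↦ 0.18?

0.73

~r: Łukasiewicz ¬ gives 1 − 0.27 = 0.73
(p -> p): min(1, 1 − 0.18 + 0.18) = 1
((p -> p) /\ p) = min(1, 0.18) = 0.18
~((p -> p) /\ p): Łukasiewicz ¬ gives 1 − 0.18 = 0.82
(~r /\ ~((p -> p) /\ p)) = min(0.73, 0.82) = 0.73
(r -> r): min(1, 1 − 0.27 + 0.27) = 1
~(r -> r): Łukasiewicz ¬ gives 1 − 1 = 0
~~(r -> r): Łukasiewicz ¬ gives 1 − 0 = 1
((~r /\ ~((p -> p) /\ p)) /\ ~~(r -> r)) = min(0.73, 1) = 0.73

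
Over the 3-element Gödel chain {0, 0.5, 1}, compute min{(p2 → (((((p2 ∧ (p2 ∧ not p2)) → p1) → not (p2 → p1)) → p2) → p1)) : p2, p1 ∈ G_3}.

0.00

The minimum is attained at p2 = 0.5, p1 = 0:
  not p2: Gödel ¬ of 0.5 = 0 (operand ≠ 0)
  (p2 ∧ not p2) = min(0.5, 0) = 0
  (p2 ∧ (p2 ∧ not p2)) = min(0.5, 0) = 0
  ((p2 ∧ (p2 ∧ not p2)) → p1): 0 ≤ 0, so result = 1
  (p2 → p1): 0.5 > 0, so result = 0
  not (p2 → p1): Gödel ¬ of 0 = 1 (operand is 0)
  (((p2 ∧ (p2 ∧ not p2)) → p1) → not (p2 → p1)): 1 ≤ 1, so result = 1
  ((((p2 ∧ (p2 ∧ not p2)) → p1) → not (p2 → p1)) → p2): 1 > 0.5, so result = 0.5
  (((((p2 ∧ (p2 ∧ not p2)) → p1) → not (p2 → p1)) → p2) → p1): 0.5 > 0, so result = 0
  (p2 → (((((p2 ∧ (p2 ∧ not p2)) → p1) → not (p2 → p1)) → p2) → p1)): 0.5 > 0, so result = 0
Checking all 9 assignments confirms none give a value below 0.00.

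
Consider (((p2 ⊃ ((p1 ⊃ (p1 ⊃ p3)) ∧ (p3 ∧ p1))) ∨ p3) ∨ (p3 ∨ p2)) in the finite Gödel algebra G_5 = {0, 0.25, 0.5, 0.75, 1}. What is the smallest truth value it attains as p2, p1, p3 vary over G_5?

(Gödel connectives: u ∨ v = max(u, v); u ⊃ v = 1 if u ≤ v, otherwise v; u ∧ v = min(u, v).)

The minimum is attained at p2 = 0.25, p1 = 0, p3 = 0:
  (p1 ⊃ p3): 0 ≤ 0, so result = 1
  (p1 ⊃ (p1 ⊃ p3)): 0 ≤ 1, so result = 1
  (p3 ∧ p1) = min(0, 0) = 0
  ((p1 ⊃ (p1 ⊃ p3)) ∧ (p3 ∧ p1)) = min(1, 0) = 0
  (p2 ⊃ ((p1 ⊃ (p1 ⊃ p3)) ∧ (p3 ∧ p1))): 0.25 > 0, so result = 0
  ((p2 ⊃ ((p1 ⊃ (p1 ⊃ p3)) ∧ (p3 ∧ p1))) ∨ p3) = max(0, 0) = 0
  (p3 ∨ p2) = max(0, 0.25) = 0.25
  (((p2 ⊃ ((p1 ⊃ (p1 ⊃ p3)) ∧ (p3 ∧ p1))) ∨ p3) ∨ (p3 ∨ p2)) = max(0, 0.25) = 0.25
Checking all 125 assignments confirms none give a value below 0.25.

0.25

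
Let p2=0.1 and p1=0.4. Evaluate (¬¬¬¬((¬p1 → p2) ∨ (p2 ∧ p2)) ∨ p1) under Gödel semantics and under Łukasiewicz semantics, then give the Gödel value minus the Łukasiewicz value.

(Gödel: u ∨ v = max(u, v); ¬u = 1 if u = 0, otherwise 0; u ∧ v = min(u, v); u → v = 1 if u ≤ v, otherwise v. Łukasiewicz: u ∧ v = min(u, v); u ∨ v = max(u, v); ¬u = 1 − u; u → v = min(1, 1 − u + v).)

Gödel evaluation:
  ¬p1: Gödel ¬ of 0.4 = 0 (operand ≠ 0)
  (¬p1 → p2): 0 ≤ 0.1, so result = 1
  (p2 ∧ p2) = min(0.1, 0.1) = 0.1
  ((¬p1 → p2) ∨ (p2 ∧ p2)) = max(1, 0.1) = 1
  ¬((¬p1 → p2) ∨ (p2 ∧ p2)): Gödel ¬ of 1 = 0 (operand ≠ 0)
  ¬¬((¬p1 → p2) ∨ (p2 ∧ p2)): Gödel ¬ of 0 = 1 (operand is 0)
  ¬¬¬((¬p1 → p2) ∨ (p2 ∧ p2)): Gödel ¬ of 1 = 0 (operand ≠ 0)
  ¬¬¬¬((¬p1 → p2) ∨ (p2 ∧ p2)): Gödel ¬ of 0 = 1 (operand is 0)
  (¬¬¬¬((¬p1 → p2) ∨ (p2 ∧ p2)) ∨ p1) = max(1, 0.4) = 1
  Gödel value = 1
Łukasiewicz evaluation:
  ¬p1: Łukasiewicz ¬ gives 1 − 0.4 = 0.6
  (¬p1 → p2): min(1, 1 − 0.6 + 0.1) = 0.5
  (p2 ∧ p2) = min(0.1, 0.1) = 0.1
  ((¬p1 → p2) ∨ (p2 ∧ p2)) = max(0.5, 0.1) = 0.5
  ¬((¬p1 → p2) ∨ (p2 ∧ p2)): Łukasiewicz ¬ gives 1 − 0.5 = 0.5
  ¬¬((¬p1 → p2) ∨ (p2 ∧ p2)): Łukasiewicz ¬ gives 1 − 0.5 = 0.5
  ¬¬¬((¬p1 → p2) ∨ (p2 ∧ p2)): Łukasiewicz ¬ gives 1 − 0.5 = 0.5
  ¬¬¬¬((¬p1 → p2) ∨ (p2 ∧ p2)): Łukasiewicz ¬ gives 1 − 0.5 = 0.5
  (¬¬¬¬((¬p1 → p2) ∨ (p2 ∧ p2)) ∨ p1) = max(0.5, 0.4) = 0.5
  Łukasiewicz value = 0.5
Difference: 1 − 0.5 = 0.50

0.50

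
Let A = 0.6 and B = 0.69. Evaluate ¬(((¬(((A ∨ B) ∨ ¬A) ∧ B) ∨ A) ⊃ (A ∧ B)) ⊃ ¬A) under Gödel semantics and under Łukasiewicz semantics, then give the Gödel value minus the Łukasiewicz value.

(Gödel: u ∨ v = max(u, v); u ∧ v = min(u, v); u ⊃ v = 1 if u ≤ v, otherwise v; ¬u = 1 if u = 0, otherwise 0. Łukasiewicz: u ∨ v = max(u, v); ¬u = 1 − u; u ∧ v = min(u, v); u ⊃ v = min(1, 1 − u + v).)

0.40

Gödel evaluation:
  (A ∨ B) = max(0.6, 0.69) = 0.69
  ¬A: Gödel ¬ of 0.6 = 0 (operand ≠ 0)
  ((A ∨ B) ∨ ¬A) = max(0.69, 0) = 0.69
  (((A ∨ B) ∨ ¬A) ∧ B) = min(0.69, 0.69) = 0.69
  ¬(((A ∨ B) ∨ ¬A) ∧ B): Gödel ¬ of 0.69 = 0 (operand ≠ 0)
  (¬(((A ∨ B) ∨ ¬A) ∧ B) ∨ A) = max(0, 0.6) = 0.6
  (A ∧ B) = min(0.6, 0.69) = 0.6
  ((¬(((A ∨ B) ∨ ¬A) ∧ B) ∨ A) ⊃ (A ∧ B)): 0.6 ≤ 0.6, so result = 1
  ¬A: Gödel ¬ of 0.6 = 0 (operand ≠ 0)
  (((¬(((A ∨ B) ∨ ¬A) ∧ B) ∨ A) ⊃ (A ∧ B)) ⊃ ¬A): 1 > 0, so result = 0
  ¬(((¬(((A ∨ B) ∨ ¬A) ∧ B) ∨ A) ⊃ (A ∧ B)) ⊃ ¬A): Gödel ¬ of 0 = 1 (operand is 0)
  Gödel value = 1
Łukasiewicz evaluation:
  (A ∨ B) = max(0.6, 0.69) = 0.69
  ¬A: Łukasiewicz ¬ gives 1 − 0.6 = 0.4
  ((A ∨ B) ∨ ¬A) = max(0.69, 0.4) = 0.69
  (((A ∨ B) ∨ ¬A) ∧ B) = min(0.69, 0.69) = 0.69
  ¬(((A ∨ B) ∨ ¬A) ∧ B): Łukasiewicz ¬ gives 1 − 0.69 = 0.31
  (¬(((A ∨ B) ∨ ¬A) ∧ B) ∨ A) = max(0.31, 0.6) = 0.6
  (A ∧ B) = min(0.6, 0.69) = 0.6
  ((¬(((A ∨ B) ∨ ¬A) ∧ B) ∨ A) ⊃ (A ∧ B)): min(1, 1 − 0.6 + 0.6) = 1
  ¬A: Łukasiewicz ¬ gives 1 − 0.6 = 0.4
  (((¬(((A ∨ B) ∨ ¬A) ∧ B) ∨ A) ⊃ (A ∧ B)) ⊃ ¬A): min(1, 1 − 1 + 0.4) = 0.4
  ¬(((¬(((A ∨ B) ∨ ¬A) ∧ B) ∨ A) ⊃ (A ∧ B)) ⊃ ¬A): Łukasiewicz ¬ gives 1 − 0.4 = 0.6
  Łukasiewicz value = 0.6
Difference: 1 − 0.6 = 0.40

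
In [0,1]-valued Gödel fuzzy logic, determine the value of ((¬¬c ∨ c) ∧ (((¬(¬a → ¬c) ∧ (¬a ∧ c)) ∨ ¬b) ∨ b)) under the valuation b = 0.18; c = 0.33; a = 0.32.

0.18

¬c: Gödel ¬ of 0.33 = 0 (operand ≠ 0)
¬¬c: Gödel ¬ of 0 = 1 (operand is 0)
(¬¬c ∨ c) = max(1, 0.33) = 1
¬a: Gödel ¬ of 0.32 = 0 (operand ≠ 0)
¬c: Gödel ¬ of 0.33 = 0 (operand ≠ 0)
(¬a → ¬c): 0 ≤ 0, so result = 1
¬(¬a → ¬c): Gödel ¬ of 1 = 0 (operand ≠ 0)
¬a: Gödel ¬ of 0.32 = 0 (operand ≠ 0)
(¬a ∧ c) = min(0, 0.33) = 0
(¬(¬a → ¬c) ∧ (¬a ∧ c)) = min(0, 0) = 0
¬b: Gödel ¬ of 0.18 = 0 (operand ≠ 0)
((¬(¬a → ¬c) ∧ (¬a ∧ c)) ∨ ¬b) = max(0, 0) = 0
(((¬(¬a → ¬c) ∧ (¬a ∧ c)) ∨ ¬b) ∨ b) = max(0, 0.18) = 0.18
((¬¬c ∨ c) ∧ (((¬(¬a → ¬c) ∧ (¬a ∧ c)) ∨ ¬b) ∨ b)) = min(1, 0.18) = 0.18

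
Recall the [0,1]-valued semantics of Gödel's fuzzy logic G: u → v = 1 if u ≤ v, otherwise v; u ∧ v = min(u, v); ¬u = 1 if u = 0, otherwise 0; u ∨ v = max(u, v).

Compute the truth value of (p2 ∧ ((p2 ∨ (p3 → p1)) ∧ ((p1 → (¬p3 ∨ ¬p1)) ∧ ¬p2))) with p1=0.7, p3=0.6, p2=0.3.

(p3 → p1): 0.6 ≤ 0.7, so result = 1
(p2 ∨ (p3 → p1)) = max(0.3, 1) = 1
¬p3: Gödel ¬ of 0.6 = 0 (operand ≠ 0)
¬p1: Gödel ¬ of 0.7 = 0 (operand ≠ 0)
(¬p3 ∨ ¬p1) = max(0, 0) = 0
(p1 → (¬p3 ∨ ¬p1)): 0.7 > 0, so result = 0
¬p2: Gödel ¬ of 0.3 = 0 (operand ≠ 0)
((p1 → (¬p3 ∨ ¬p1)) ∧ ¬p2) = min(0, 0) = 0
((p2 ∨ (p3 → p1)) ∧ ((p1 → (¬p3 ∨ ¬p1)) ∧ ¬p2)) = min(1, 0) = 0
(p2 ∧ ((p2 ∨ (p3 → p1)) ∧ ((p1 → (¬p3 ∨ ¬p1)) ∧ ¬p2))) = min(0.3, 0) = 0

0.00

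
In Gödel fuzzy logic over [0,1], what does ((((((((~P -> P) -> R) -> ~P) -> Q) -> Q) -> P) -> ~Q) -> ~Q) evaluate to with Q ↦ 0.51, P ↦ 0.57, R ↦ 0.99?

~P: Gödel ¬ of 0.57 = 0 (operand ≠ 0)
(~P -> P): 0 ≤ 0.57, so result = 1
((~P -> P) -> R): 1 > 0.99, so result = 0.99
~P: Gödel ¬ of 0.57 = 0 (operand ≠ 0)
(((~P -> P) -> R) -> ~P): 0.99 > 0, so result = 0
((((~P -> P) -> R) -> ~P) -> Q): 0 ≤ 0.51, so result = 1
(((((~P -> P) -> R) -> ~P) -> Q) -> Q): 1 > 0.51, so result = 0.51
((((((~P -> P) -> R) -> ~P) -> Q) -> Q) -> P): 0.51 ≤ 0.57, so result = 1
~Q: Gödel ¬ of 0.51 = 0 (operand ≠ 0)
(((((((~P -> P) -> R) -> ~P) -> Q) -> Q) -> P) -> ~Q): 1 > 0, so result = 0
~Q: Gödel ¬ of 0.51 = 0 (operand ≠ 0)
((((((((~P -> P) -> R) -> ~P) -> Q) -> Q) -> P) -> ~Q) -> ~Q): 0 ≤ 0, so result = 1

1.00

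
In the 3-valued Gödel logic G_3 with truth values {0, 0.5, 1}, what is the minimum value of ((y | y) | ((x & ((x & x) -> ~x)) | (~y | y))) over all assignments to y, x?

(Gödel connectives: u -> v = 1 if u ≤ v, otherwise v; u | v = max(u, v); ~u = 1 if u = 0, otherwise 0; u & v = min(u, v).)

0.50

The minimum is attained at y = 0.5, x = 0:
  (y | y) = max(0.5, 0.5) = 0.5
  (x & x) = min(0, 0) = 0
  ~x: Gödel ¬ of 0 = 1 (operand is 0)
  ((x & x) -> ~x): 0 ≤ 1, so result = 1
  (x & ((x & x) -> ~x)) = min(0, 1) = 0
  ~y: Gödel ¬ of 0.5 = 0 (operand ≠ 0)
  (~y | y) = max(0, 0.5) = 0.5
  ((x & ((x & x) -> ~x)) | (~y | y)) = max(0, 0.5) = 0.5
  ((y | y) | ((x & ((x & x) -> ~x)) | (~y | y))) = max(0.5, 0.5) = 0.5
Checking all 9 assignments confirms none give a value below 0.50.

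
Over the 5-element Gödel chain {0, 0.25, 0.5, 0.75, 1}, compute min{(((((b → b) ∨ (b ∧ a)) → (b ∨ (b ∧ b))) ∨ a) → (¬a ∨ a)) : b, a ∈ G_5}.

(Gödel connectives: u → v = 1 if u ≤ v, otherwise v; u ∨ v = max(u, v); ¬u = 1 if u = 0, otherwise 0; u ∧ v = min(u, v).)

The minimum is attained at b = 0.5, a = 0.25:
  (b → b): 0.5 ≤ 0.5, so result = 1
  (b ∧ a) = min(0.5, 0.25) = 0.25
  ((b → b) ∨ (b ∧ a)) = max(1, 0.25) = 1
  (b ∧ b) = min(0.5, 0.5) = 0.5
  (b ∨ (b ∧ b)) = max(0.5, 0.5) = 0.5
  (((b → b) ∨ (b ∧ a)) → (b ∨ (b ∧ b))): 1 > 0.5, so result = 0.5
  ((((b → b) ∨ (b ∧ a)) → (b ∨ (b ∧ b))) ∨ a) = max(0.5, 0.25) = 0.5
  ¬a: Gödel ¬ of 0.25 = 0 (operand ≠ 0)
  (¬a ∨ a) = max(0, 0.25) = 0.25
  (((((b → b) ∨ (b ∧ a)) → (b ∨ (b ∧ b))) ∨ a) → (¬a ∨ a)): 0.5 > 0.25, so result = 0.25
Checking all 25 assignments confirms none give a value below 0.25.

0.25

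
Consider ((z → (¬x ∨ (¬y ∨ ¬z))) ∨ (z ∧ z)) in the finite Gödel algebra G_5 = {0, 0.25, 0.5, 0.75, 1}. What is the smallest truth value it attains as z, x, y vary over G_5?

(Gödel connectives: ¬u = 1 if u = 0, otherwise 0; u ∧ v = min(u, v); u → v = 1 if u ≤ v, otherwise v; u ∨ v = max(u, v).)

The minimum is attained at z = 0.25, x = 0.25, y = 0.25:
  ¬x: Gödel ¬ of 0.25 = 0 (operand ≠ 0)
  ¬y: Gödel ¬ of 0.25 = 0 (operand ≠ 0)
  ¬z: Gödel ¬ of 0.25 = 0 (operand ≠ 0)
  (¬y ∨ ¬z) = max(0, 0) = 0
  (¬x ∨ (¬y ∨ ¬z)) = max(0, 0) = 0
  (z → (¬x ∨ (¬y ∨ ¬z))): 0.25 > 0, so result = 0
  (z ∧ z) = min(0.25, 0.25) = 0.25
  ((z → (¬x ∨ (¬y ∨ ¬z))) ∨ (z ∧ z)) = max(0, 0.25) = 0.25
Checking all 125 assignments confirms none give a value below 0.25.

0.25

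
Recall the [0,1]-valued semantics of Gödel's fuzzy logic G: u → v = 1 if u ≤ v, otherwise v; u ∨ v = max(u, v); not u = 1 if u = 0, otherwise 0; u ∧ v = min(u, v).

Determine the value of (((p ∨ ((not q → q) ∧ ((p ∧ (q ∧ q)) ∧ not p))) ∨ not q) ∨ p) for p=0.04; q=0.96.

0.04

not q: Gödel ¬ of 0.96 = 0 (operand ≠ 0)
(not q → q): 0 ≤ 0.96, so result = 1
(q ∧ q) = min(0.96, 0.96) = 0.96
(p ∧ (q ∧ q)) = min(0.04, 0.96) = 0.04
not p: Gödel ¬ of 0.04 = 0 (operand ≠ 0)
((p ∧ (q ∧ q)) ∧ not p) = min(0.04, 0) = 0
((not q → q) ∧ ((p ∧ (q ∧ q)) ∧ not p)) = min(1, 0) = 0
(p ∨ ((not q → q) ∧ ((p ∧ (q ∧ q)) ∧ not p))) = max(0.04, 0) = 0.04
not q: Gödel ¬ of 0.96 = 0 (operand ≠ 0)
((p ∨ ((not q → q) ∧ ((p ∧ (q ∧ q)) ∧ not p))) ∨ not q) = max(0.04, 0) = 0.04
(((p ∨ ((not q → q) ∧ ((p ∧ (q ∧ q)) ∧ not p))) ∨ not q) ∨ p) = max(0.04, 0.04) = 0.04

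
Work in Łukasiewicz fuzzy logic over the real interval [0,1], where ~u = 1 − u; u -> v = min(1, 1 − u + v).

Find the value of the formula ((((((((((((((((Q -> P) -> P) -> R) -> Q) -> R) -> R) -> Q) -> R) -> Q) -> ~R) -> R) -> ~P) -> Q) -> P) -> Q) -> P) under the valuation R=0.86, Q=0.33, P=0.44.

0.78

(Q -> P): min(1, 1 − 0.33 + 0.44) = 1
((Q -> P) -> P): min(1, 1 − 1 + 0.44) = 0.44
(((Q -> P) -> P) -> R): min(1, 1 − 0.44 + 0.86) = 1
((((Q -> P) -> P) -> R) -> Q): min(1, 1 − 1 + 0.33) = 0.33
(((((Q -> P) -> P) -> R) -> Q) -> R): min(1, 1 − 0.33 + 0.86) = 1
((((((Q -> P) -> P) -> R) -> Q) -> R) -> R): min(1, 1 − 1 + 0.86) = 0.86
(((((((Q -> P) -> P) -> R) -> Q) -> R) -> R) -> Q): min(1, 1 − 0.86 + 0.33) = 0.47
((((((((Q -> P) -> P) -> R) -> Q) -> R) -> R) -> Q) -> R): min(1, 1 − 0.47 + 0.86) = 1
(((((((((Q -> P) -> P) -> R) -> Q) -> R) -> R) -> Q) -> R) -> Q): min(1, 1 − 1 + 0.33) = 0.33
~R: Łukasiewicz ¬ gives 1 − 0.86 = 0.14
((((((((((Q -> P) -> P) -> R) -> Q) -> R) -> R) -> Q) -> R) -> Q) -> ~R): min(1, 1 − 0.33 + 0.14) = 0.81
(((((((((((Q -> P) -> P) -> R) -> Q) -> R) -> R) -> Q) -> R) -> Q) -> ~R) -> R): min(1, 1 − 0.81 + 0.86) = 1
~P: Łukasiewicz ¬ gives 1 − 0.44 = 0.56
((((((((((((Q -> P) -> P) -> R) -> Q) -> R) -> R) -> Q) -> R) -> Q) -> ~R) -> R) -> ~P): min(1, 1 − 1 + 0.56) = 0.56
(((((((((((((Q -> P) -> P) -> R) -> Q) -> R) -> R) -> Q) -> R) -> Q) -> ~R) -> R) -> ~P) -> Q): min(1, 1 − 0.56 + 0.33) = 0.77
((((((((((((((Q -> P) -> P) -> R) -> Q) -> R) -> R) -> Q) -> R) -> Q) -> ~R) -> R) -> ~P) -> Q) -> P): min(1, 1 − 0.77 + 0.44) = 0.67
(((((((((((((((Q -> P) -> P) -> R) -> Q) -> R) -> R) -> Q) -> R) -> Q) -> ~R) -> R) -> ~P) -> Q) -> P) -> Q): min(1, 1 − 0.67 + 0.33) = 0.66
((((((((((((((((Q -> P) -> P) -> R) -> Q) -> R) -> R) -> Q) -> R) -> Q) -> ~R) -> R) -> ~P) -> Q) -> P) -> Q) -> P): min(1, 1 − 0.66 + 0.44) = 0.78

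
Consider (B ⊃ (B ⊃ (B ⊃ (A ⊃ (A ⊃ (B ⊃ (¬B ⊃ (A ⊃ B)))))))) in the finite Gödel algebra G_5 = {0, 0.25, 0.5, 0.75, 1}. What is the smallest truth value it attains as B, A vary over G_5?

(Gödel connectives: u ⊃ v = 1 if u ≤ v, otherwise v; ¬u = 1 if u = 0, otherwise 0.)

Every assignment gives 1. For instance at B = 0, A = 0:
  ¬B: Gödel ¬ of 0 = 1 (operand is 0)
  (A ⊃ B): 0 ≤ 0, so result = 1
  (¬B ⊃ (A ⊃ B)): 1 ≤ 1, so result = 1
  (B ⊃ (¬B ⊃ (A ⊃ B))): 0 ≤ 1, so result = 1
  (A ⊃ (B ⊃ (¬B ⊃ (A ⊃ B)))): 0 ≤ 1, so result = 1
  (A ⊃ (A ⊃ (B ⊃ (¬B ⊃ (A ⊃ B))))): 0 ≤ 1, so result = 1
  (B ⊃ (A ⊃ (A ⊃ (B ⊃ (¬B ⊃ (A ⊃ B)))))): 0 ≤ 1, so result = 1
  (B ⊃ (B ⊃ (A ⊃ (A ⊃ (B ⊃ (¬B ⊃ (A ⊃ B))))))): 0 ≤ 1, so result = 1
  (B ⊃ (B ⊃ (B ⊃ (A ⊃ (A ⊃ (B ⊃ (¬B ⊃ (A ⊃ B)))))))): 0 ≤ 1, so result = 1
All 25 assignments give value 1 — the formula is a G_5-tautology.

1.00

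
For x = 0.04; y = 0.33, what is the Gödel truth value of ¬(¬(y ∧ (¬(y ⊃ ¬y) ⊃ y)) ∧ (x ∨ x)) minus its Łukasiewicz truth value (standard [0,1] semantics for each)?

0.04

Gödel evaluation:
  ¬y: Gödel ¬ of 0.33 = 0 (operand ≠ 0)
  (y ⊃ ¬y): 0.33 > 0, so result = 0
  ¬(y ⊃ ¬y): Gödel ¬ of 0 = 1 (operand is 0)
  (¬(y ⊃ ¬y) ⊃ y): 1 > 0.33, so result = 0.33
  (y ∧ (¬(y ⊃ ¬y) ⊃ y)) = min(0.33, 0.33) = 0.33
  ¬(y ∧ (¬(y ⊃ ¬y) ⊃ y)): Gödel ¬ of 0.33 = 0 (operand ≠ 0)
  (x ∨ x) = max(0.04, 0.04) = 0.04
  (¬(y ∧ (¬(y ⊃ ¬y) ⊃ y)) ∧ (x ∨ x)) = min(0, 0.04) = 0
  ¬(¬(y ∧ (¬(y ⊃ ¬y) ⊃ y)) ∧ (x ∨ x)): Gödel ¬ of 0 = 1 (operand is 0)
  Gödel value = 1
Łukasiewicz evaluation:
  ¬y: Łukasiewicz ¬ gives 1 − 0.33 = 0.67
  (y ⊃ ¬y): min(1, 1 − 0.33 + 0.67) = 1
  ¬(y ⊃ ¬y): Łukasiewicz ¬ gives 1 − 1 = 0
  (¬(y ⊃ ¬y) ⊃ y): min(1, 1 − 0 + 0.33) = 1
  (y ∧ (¬(y ⊃ ¬y) ⊃ y)) = min(0.33, 1) = 0.33
  ¬(y ∧ (¬(y ⊃ ¬y) ⊃ y)): Łukasiewicz ¬ gives 1 − 0.33 = 0.67
  (x ∨ x) = max(0.04, 0.04) = 0.04
  (¬(y ∧ (¬(y ⊃ ¬y) ⊃ y)) ∧ (x ∨ x)) = min(0.67, 0.04) = 0.04
  ¬(¬(y ∧ (¬(y ⊃ ¬y) ⊃ y)) ∧ (x ∨ x)): Łukasiewicz ¬ gives 1 − 0.04 = 0.96
  Łukasiewicz value = 0.96
Difference: 1 − 0.96 = 0.04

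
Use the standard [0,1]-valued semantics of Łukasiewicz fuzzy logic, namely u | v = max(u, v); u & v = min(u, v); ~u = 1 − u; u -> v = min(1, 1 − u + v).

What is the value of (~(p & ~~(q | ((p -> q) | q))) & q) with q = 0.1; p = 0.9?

(p -> q): min(1, 1 − 0.9 + 0.1) = 0.2
((p -> q) | q) = max(0.2, 0.1) = 0.2
(q | ((p -> q) | q)) = max(0.1, 0.2) = 0.2
~(q | ((p -> q) | q)): Łukasiewicz ¬ gives 1 − 0.2 = 0.8
~~(q | ((p -> q) | q)): Łukasiewicz ¬ gives 1 − 0.8 = 0.2
(p & ~~(q | ((p -> q) | q))) = min(0.9, 0.2) = 0.2
~(p & ~~(q | ((p -> q) | q))): Łukasiewicz ¬ gives 1 − 0.2 = 0.8
(~(p & ~~(q | ((p -> q) | q))) & q) = min(0.8, 0.1) = 0.1

0.10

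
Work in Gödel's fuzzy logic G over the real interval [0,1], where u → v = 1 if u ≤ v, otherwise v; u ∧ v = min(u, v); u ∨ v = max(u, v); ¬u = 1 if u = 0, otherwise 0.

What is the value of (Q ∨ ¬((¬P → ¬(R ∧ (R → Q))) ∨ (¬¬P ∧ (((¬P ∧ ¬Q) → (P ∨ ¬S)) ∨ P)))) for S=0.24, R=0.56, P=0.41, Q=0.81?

0.81

¬P: Gödel ¬ of 0.41 = 0 (operand ≠ 0)
(R → Q): 0.56 ≤ 0.81, so result = 1
(R ∧ (R → Q)) = min(0.56, 1) = 0.56
¬(R ∧ (R → Q)): Gödel ¬ of 0.56 = 0 (operand ≠ 0)
(¬P → ¬(R ∧ (R → Q))): 0 ≤ 0, so result = 1
¬P: Gödel ¬ of 0.41 = 0 (operand ≠ 0)
¬¬P: Gödel ¬ of 0 = 1 (operand is 0)
¬P: Gödel ¬ of 0.41 = 0 (operand ≠ 0)
¬Q: Gödel ¬ of 0.81 = 0 (operand ≠ 0)
(¬P ∧ ¬Q) = min(0, 0) = 0
¬S: Gödel ¬ of 0.24 = 0 (operand ≠ 0)
(P ∨ ¬S) = max(0.41, 0) = 0.41
((¬P ∧ ¬Q) → (P ∨ ¬S)): 0 ≤ 0.41, so result = 1
(((¬P ∧ ¬Q) → (P ∨ ¬S)) ∨ P) = max(1, 0.41) = 1
(¬¬P ∧ (((¬P ∧ ¬Q) → (P ∨ ¬S)) ∨ P)) = min(1, 1) = 1
((¬P → ¬(R ∧ (R → Q))) ∨ (¬¬P ∧ (((¬P ∧ ¬Q) → (P ∨ ¬S)) ∨ P))) = max(1, 1) = 1
¬((¬P → ¬(R ∧ (R → Q))) ∨ (¬¬P ∧ (((¬P ∧ ¬Q) → (P ∨ ¬S)) ∨ P))): Gödel ¬ of 1 = 0 (operand ≠ 0)
(Q ∨ ¬((¬P → ¬(R ∧ (R → Q))) ∨ (¬¬P ∧ (((¬P ∧ ¬Q) → (P ∨ ¬S)) ∨ P)))) = max(0.81, 0) = 0.81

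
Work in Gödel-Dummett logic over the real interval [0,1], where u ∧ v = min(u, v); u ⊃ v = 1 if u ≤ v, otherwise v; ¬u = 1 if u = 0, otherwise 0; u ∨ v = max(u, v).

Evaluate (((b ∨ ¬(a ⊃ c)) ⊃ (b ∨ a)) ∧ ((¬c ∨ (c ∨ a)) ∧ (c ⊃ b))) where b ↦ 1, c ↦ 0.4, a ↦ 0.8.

(a ⊃ c): 0.8 > 0.4, so result = 0.4
¬(a ⊃ c): Gödel ¬ of 0.4 = 0 (operand ≠ 0)
(b ∨ ¬(a ⊃ c)) = max(1, 0) = 1
(b ∨ a) = max(1, 0.8) = 1
((b ∨ ¬(a ⊃ c)) ⊃ (b ∨ a)): 1 ≤ 1, so result = 1
¬c: Gödel ¬ of 0.4 = 0 (operand ≠ 0)
(c ∨ a) = max(0.4, 0.8) = 0.8
(¬c ∨ (c ∨ a)) = max(0, 0.8) = 0.8
(c ⊃ b): 0.4 ≤ 1, so result = 1
((¬c ∨ (c ∨ a)) ∧ (c ⊃ b)) = min(0.8, 1) = 0.8
(((b ∨ ¬(a ⊃ c)) ⊃ (b ∨ a)) ∧ ((¬c ∨ (c ∨ a)) ∧ (c ⊃ b))) = min(1, 0.8) = 0.8

0.80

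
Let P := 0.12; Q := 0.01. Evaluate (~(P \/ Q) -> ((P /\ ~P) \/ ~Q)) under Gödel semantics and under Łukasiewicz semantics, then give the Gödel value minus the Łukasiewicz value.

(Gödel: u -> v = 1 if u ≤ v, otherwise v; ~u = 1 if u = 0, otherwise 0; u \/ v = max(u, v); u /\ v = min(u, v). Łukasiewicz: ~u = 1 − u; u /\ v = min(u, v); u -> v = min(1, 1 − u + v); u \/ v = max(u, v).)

Gödel evaluation:
  (P \/ Q) = max(0.12, 0.01) = 0.12
  ~(P \/ Q): Gödel ¬ of 0.12 = 0 (operand ≠ 0)
  ~P: Gödel ¬ of 0.12 = 0 (operand ≠ 0)
  (P /\ ~P) = min(0.12, 0) = 0
  ~Q: Gödel ¬ of 0.01 = 0 (operand ≠ 0)
  ((P /\ ~P) \/ ~Q) = max(0, 0) = 0
  (~(P \/ Q) -> ((P /\ ~P) \/ ~Q)): 0 ≤ 0, so result = 1
  Gödel value = 1
Łukasiewicz evaluation:
  (P \/ Q) = max(0.12, 0.01) = 0.12
  ~(P \/ Q): Łukasiewicz ¬ gives 1 − 0.12 = 0.88
  ~P: Łukasiewicz ¬ gives 1 − 0.12 = 0.88
  (P /\ ~P) = min(0.12, 0.88) = 0.12
  ~Q: Łukasiewicz ¬ gives 1 − 0.01 = 0.99
  ((P /\ ~P) \/ ~Q) = max(0.12, 0.99) = 0.99
  (~(P \/ Q) -> ((P /\ ~P) \/ ~Q)): min(1, 1 − 0.88 + 0.99) = 1
  Łukasiewicz value = 1
Difference: 1 − 1 = 0.00

0.00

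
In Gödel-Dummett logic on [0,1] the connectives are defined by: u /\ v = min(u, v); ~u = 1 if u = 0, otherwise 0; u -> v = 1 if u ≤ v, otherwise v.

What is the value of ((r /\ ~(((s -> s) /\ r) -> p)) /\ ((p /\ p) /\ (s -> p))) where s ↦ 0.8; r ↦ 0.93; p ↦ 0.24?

(s -> s): 0.8 ≤ 0.8, so result = 1
((s -> s) /\ r) = min(1, 0.93) = 0.93
(((s -> s) /\ r) -> p): 0.93 > 0.24, so result = 0.24
~(((s -> s) /\ r) -> p): Gödel ¬ of 0.24 = 0 (operand ≠ 0)
(r /\ ~(((s -> s) /\ r) -> p)) = min(0.93, 0) = 0
(p /\ p) = min(0.24, 0.24) = 0.24
(s -> p): 0.8 > 0.24, so result = 0.24
((p /\ p) /\ (s -> p)) = min(0.24, 0.24) = 0.24
((r /\ ~(((s -> s) /\ r) -> p)) /\ ((p /\ p) /\ (s -> p))) = min(0, 0.24) = 0

0.00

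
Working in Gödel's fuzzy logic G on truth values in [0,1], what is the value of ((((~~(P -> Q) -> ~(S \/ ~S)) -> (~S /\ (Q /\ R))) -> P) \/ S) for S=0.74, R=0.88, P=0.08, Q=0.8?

(P -> Q): 0.08 ≤ 0.8, so result = 1
~(P -> Q): Gödel ¬ of 1 = 0 (operand ≠ 0)
~~(P -> Q): Gödel ¬ of 0 = 1 (operand is 0)
~S: Gödel ¬ of 0.74 = 0 (operand ≠ 0)
(S \/ ~S) = max(0.74, 0) = 0.74
~(S \/ ~S): Gödel ¬ of 0.74 = 0 (operand ≠ 0)
(~~(P -> Q) -> ~(S \/ ~S)): 1 > 0, so result = 0
~S: Gödel ¬ of 0.74 = 0 (operand ≠ 0)
(Q /\ R) = min(0.8, 0.88) = 0.8
(~S /\ (Q /\ R)) = min(0, 0.8) = 0
((~~(P -> Q) -> ~(S \/ ~S)) -> (~S /\ (Q /\ R))): 0 ≤ 0, so result = 1
(((~~(P -> Q) -> ~(S \/ ~S)) -> (~S /\ (Q /\ R))) -> P): 1 > 0.08, so result = 0.08
((((~~(P -> Q) -> ~(S \/ ~S)) -> (~S /\ (Q /\ R))) -> P) \/ S) = max(0.08, 0.74) = 0.74

0.74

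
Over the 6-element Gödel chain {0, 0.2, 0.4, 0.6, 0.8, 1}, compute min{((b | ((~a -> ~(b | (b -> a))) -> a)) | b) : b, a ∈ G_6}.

0.20

The minimum is attained at b = 0, a = 0.2:
  ~a: Gödel ¬ of 0.2 = 0 (operand ≠ 0)
  (b -> a): 0 ≤ 0.2, so result = 1
  (b | (b -> a)) = max(0, 1) = 1
  ~(b | (b -> a)): Gödel ¬ of 1 = 0 (operand ≠ 0)
  (~a -> ~(b | (b -> a))): 0 ≤ 0, so result = 1
  ((~a -> ~(b | (b -> a))) -> a): 1 > 0.2, so result = 0.2
  (b | ((~a -> ~(b | (b -> a))) -> a)) = max(0, 0.2) = 0.2
  ((b | ((~a -> ~(b | (b -> a))) -> a)) | b) = max(0.2, 0) = 0.2
Checking all 36 assignments confirms none give a value below 0.20.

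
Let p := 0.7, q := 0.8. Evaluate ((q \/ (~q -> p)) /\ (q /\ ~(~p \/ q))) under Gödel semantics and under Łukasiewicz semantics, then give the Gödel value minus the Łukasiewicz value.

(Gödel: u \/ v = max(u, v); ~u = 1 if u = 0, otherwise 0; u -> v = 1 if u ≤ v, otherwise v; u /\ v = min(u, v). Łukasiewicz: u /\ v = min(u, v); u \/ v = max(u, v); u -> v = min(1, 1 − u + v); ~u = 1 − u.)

Gödel evaluation:
  ~q: Gödel ¬ of 0.8 = 0 (operand ≠ 0)
  (~q -> p): 0 ≤ 0.7, so result = 1
  (q \/ (~q -> p)) = max(0.8, 1) = 1
  ~p: Gödel ¬ of 0.7 = 0 (operand ≠ 0)
  (~p \/ q) = max(0, 0.8) = 0.8
  ~(~p \/ q): Gödel ¬ of 0.8 = 0 (operand ≠ 0)
  (q /\ ~(~p \/ q)) = min(0.8, 0) = 0
  ((q \/ (~q -> p)) /\ (q /\ ~(~p \/ q))) = min(1, 0) = 0
  Gödel value = 0
Łukasiewicz evaluation:
  ~q: Łukasiewicz ¬ gives 1 − 0.8 = 0.2
  (~q -> p): min(1, 1 − 0.2 + 0.7) = 1
  (q \/ (~q -> p)) = max(0.8, 1) = 1
  ~p: Łukasiewicz ¬ gives 1 − 0.7 = 0.3
  (~p \/ q) = max(0.3, 0.8) = 0.8
  ~(~p \/ q): Łukasiewicz ¬ gives 1 − 0.8 = 0.2
  (q /\ ~(~p \/ q)) = min(0.8, 0.2) = 0.2
  ((q \/ (~q -> p)) /\ (q /\ ~(~p \/ q))) = min(1, 0.2) = 0.2
  Łukasiewicz value = 0.2
Difference: 0 − 0.2 = -0.20

-0.20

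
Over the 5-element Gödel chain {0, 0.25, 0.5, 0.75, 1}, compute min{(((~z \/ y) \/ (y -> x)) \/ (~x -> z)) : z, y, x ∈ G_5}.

0.25

The minimum is attained at z = 0.25, y = 0.25, x = 0:
  ~z: Gödel ¬ of 0.25 = 0 (operand ≠ 0)
  (~z \/ y) = max(0, 0.25) = 0.25
  (y -> x): 0.25 > 0, so result = 0
  ((~z \/ y) \/ (y -> x)) = max(0.25, 0) = 0.25
  ~x: Gödel ¬ of 0 = 1 (operand is 0)
  (~x -> z): 1 > 0.25, so result = 0.25
  (((~z \/ y) \/ (y -> x)) \/ (~x -> z)) = max(0.25, 0.25) = 0.25
Checking all 125 assignments confirms none give a value below 0.25.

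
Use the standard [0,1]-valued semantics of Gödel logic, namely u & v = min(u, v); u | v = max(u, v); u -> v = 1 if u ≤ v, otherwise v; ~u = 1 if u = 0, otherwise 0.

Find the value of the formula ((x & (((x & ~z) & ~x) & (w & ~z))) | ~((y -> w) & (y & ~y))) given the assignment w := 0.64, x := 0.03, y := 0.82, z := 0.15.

1.00

~z: Gödel ¬ of 0.15 = 0 (operand ≠ 0)
(x & ~z) = min(0.03, 0) = 0
~x: Gödel ¬ of 0.03 = 0 (operand ≠ 0)
((x & ~z) & ~x) = min(0, 0) = 0
~z: Gödel ¬ of 0.15 = 0 (operand ≠ 0)
(w & ~z) = min(0.64, 0) = 0
(((x & ~z) & ~x) & (w & ~z)) = min(0, 0) = 0
(x & (((x & ~z) & ~x) & (w & ~z))) = min(0.03, 0) = 0
(y -> w): 0.82 > 0.64, so result = 0.64
~y: Gödel ¬ of 0.82 = 0 (operand ≠ 0)
(y & ~y) = min(0.82, 0) = 0
((y -> w) & (y & ~y)) = min(0.64, 0) = 0
~((y -> w) & (y & ~y)): Gödel ¬ of 0 = 1 (operand is 0)
((x & (((x & ~z) & ~x) & (w & ~z))) | ~((y -> w) & (y & ~y))) = max(0, 1) = 1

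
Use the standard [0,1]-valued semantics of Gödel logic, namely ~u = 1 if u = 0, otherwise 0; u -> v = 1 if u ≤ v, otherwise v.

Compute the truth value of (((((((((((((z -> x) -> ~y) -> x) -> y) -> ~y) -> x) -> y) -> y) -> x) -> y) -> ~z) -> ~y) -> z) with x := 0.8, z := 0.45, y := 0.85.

(z -> x): 0.45 ≤ 0.8, so result = 1
~y: Gödel ¬ of 0.85 = 0 (operand ≠ 0)
((z -> x) -> ~y): 1 > 0, so result = 0
(((z -> x) -> ~y) -> x): 0 ≤ 0.8, so result = 1
((((z -> x) -> ~y) -> x) -> y): 1 > 0.85, so result = 0.85
~y: Gödel ¬ of 0.85 = 0 (operand ≠ 0)
(((((z -> x) -> ~y) -> x) -> y) -> ~y): 0.85 > 0, so result = 0
((((((z -> x) -> ~y) -> x) -> y) -> ~y) -> x): 0 ≤ 0.8, so result = 1
(((((((z -> x) -> ~y) -> x) -> y) -> ~y) -> x) -> y): 1 > 0.85, so result = 0.85
((((((((z -> x) -> ~y) -> x) -> y) -> ~y) -> x) -> y) -> y): 0.85 ≤ 0.85, so result = 1
(((((((((z -> x) -> ~y) -> x) -> y) -> ~y) -> x) -> y) -> y) -> x): 1 > 0.8, so result = 0.8
((((((((((z -> x) -> ~y) -> x) -> y) -> ~y) -> x) -> y) -> y) -> x) -> y): 0.8 ≤ 0.85, so result = 1
~z: Gödel ¬ of 0.45 = 0 (operand ≠ 0)
(((((((((((z -> x) -> ~y) -> x) -> y) -> ~y) -> x) -> y) -> y) -> x) -> y) -> ~z): 1 > 0, so result = 0
~y: Gödel ¬ of 0.85 = 0 (operand ≠ 0)
((((((((((((z -> x) -> ~y) -> x) -> y) -> ~y) -> x) -> y) -> y) -> x) -> y) -> ~z) -> ~y): 0 ≤ 0, so result = 1
(((((((((((((z -> x) -> ~y) -> x) -> y) -> ~y) -> x) -> y) -> y) -> x) -> y) -> ~z) -> ~y) -> z): 1 > 0.45, so result = 0.45

0.45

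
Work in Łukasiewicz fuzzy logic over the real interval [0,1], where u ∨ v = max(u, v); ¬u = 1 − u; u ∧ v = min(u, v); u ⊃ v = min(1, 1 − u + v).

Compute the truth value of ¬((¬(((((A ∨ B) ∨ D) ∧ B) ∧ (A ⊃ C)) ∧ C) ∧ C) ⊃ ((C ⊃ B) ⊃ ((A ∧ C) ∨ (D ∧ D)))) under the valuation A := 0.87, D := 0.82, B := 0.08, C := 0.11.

(A ∨ B) = max(0.87, 0.08) = 0.87
((A ∨ B) ∨ D) = max(0.87, 0.82) = 0.87
(((A ∨ B) ∨ D) ∧ B) = min(0.87, 0.08) = 0.08
(A ⊃ C): min(1, 1 − 0.87 + 0.11) = 0.24
((((A ∨ B) ∨ D) ∧ B) ∧ (A ⊃ C)) = min(0.08, 0.24) = 0.08
(((((A ∨ B) ∨ D) ∧ B) ∧ (A ⊃ C)) ∧ C) = min(0.08, 0.11) = 0.08
¬(((((A ∨ B) ∨ D) ∧ B) ∧ (A ⊃ C)) ∧ C): Łukasiewicz ¬ gives 1 − 0.08 = 0.92
(¬(((((A ∨ B) ∨ D) ∧ B) ∧ (A ⊃ C)) ∧ C) ∧ C) = min(0.92, 0.11) = 0.11
(C ⊃ B): min(1, 1 − 0.11 + 0.08) = 0.97
(A ∧ C) = min(0.87, 0.11) = 0.11
(D ∧ D) = min(0.82, 0.82) = 0.82
((A ∧ C) ∨ (D ∧ D)) = max(0.11, 0.82) = 0.82
((C ⊃ B) ⊃ ((A ∧ C) ∨ (D ∧ D))): min(1, 1 − 0.97 + 0.82) = 0.85
((¬(((((A ∨ B) ∨ D) ∧ B) ∧ (A ⊃ C)) ∧ C) ∧ C) ⊃ ((C ⊃ B) ⊃ ((A ∧ C) ∨ (D ∧ D)))): min(1, 1 − 0.11 + 0.85) = 1
¬((¬(((((A ∨ B) ∨ D) ∧ B) ∧ (A ⊃ C)) ∧ C) ∧ C) ⊃ ((C ⊃ B) ⊃ ((A ∧ C) ∨ (D ∧ D)))): Łukasiewicz ¬ gives 1 − 1 = 0

0.00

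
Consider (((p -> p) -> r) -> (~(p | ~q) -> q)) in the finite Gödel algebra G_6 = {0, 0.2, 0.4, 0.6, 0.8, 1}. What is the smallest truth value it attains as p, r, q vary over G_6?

The minimum is attained at p = 0, r = 0.4, q = 0.2:
  (p -> p): 0 ≤ 0, so result = 1
  ((p -> p) -> r): 1 > 0.4, so result = 0.4
  ~q: Gödel ¬ of 0.2 = 0 (operand ≠ 0)
  (p | ~q) = max(0, 0) = 0
  ~(p | ~q): Gödel ¬ of 0 = 1 (operand is 0)
  (~(p | ~q) -> q): 1 > 0.2, so result = 0.2
  (((p -> p) -> r) -> (~(p | ~q) -> q)): 0.4 > 0.2, so result = 0.2
Checking all 216 assignments confirms none give a value below 0.20.

0.20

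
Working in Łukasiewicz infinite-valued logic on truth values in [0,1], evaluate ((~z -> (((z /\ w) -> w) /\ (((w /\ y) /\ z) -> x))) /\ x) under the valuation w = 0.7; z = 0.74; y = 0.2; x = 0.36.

~z: Łukasiewicz ¬ gives 1 − 0.74 = 0.26
(z /\ w) = min(0.74, 0.7) = 0.7
((z /\ w) -> w): min(1, 1 − 0.7 + 0.7) = 1
(w /\ y) = min(0.7, 0.2) = 0.2
((w /\ y) /\ z) = min(0.2, 0.74) = 0.2
(((w /\ y) /\ z) -> x): min(1, 1 − 0.2 + 0.36) = 1
(((z /\ w) -> w) /\ (((w /\ y) /\ z) -> x)) = min(1, 1) = 1
(~z -> (((z /\ w) -> w) /\ (((w /\ y) /\ z) -> x))): min(1, 1 − 0.26 + 1) = 1
((~z -> (((z /\ w) -> w) /\ (((w /\ y) /\ z) -> x))) /\ x) = min(1, 0.36) = 0.36

0.36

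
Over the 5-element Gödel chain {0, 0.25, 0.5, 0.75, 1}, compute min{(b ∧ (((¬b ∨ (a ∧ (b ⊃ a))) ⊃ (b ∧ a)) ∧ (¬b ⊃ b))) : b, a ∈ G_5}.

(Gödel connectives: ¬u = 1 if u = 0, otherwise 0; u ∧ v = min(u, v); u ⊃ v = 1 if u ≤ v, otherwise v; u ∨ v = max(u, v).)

0.00

The minimum is attained at b = 0, a = 0:
  ¬b: Gödel ¬ of 0 = 1 (operand is 0)
  (b ⊃ a): 0 ≤ 0, so result = 1
  (a ∧ (b ⊃ a)) = min(0, 1) = 0
  (¬b ∨ (a ∧ (b ⊃ a))) = max(1, 0) = 1
  (b ∧ a) = min(0, 0) = 0
  ((¬b ∨ (a ∧ (b ⊃ a))) ⊃ (b ∧ a)): 1 > 0, so result = 0
  ¬b: Gödel ¬ of 0 = 1 (operand is 0)
  (¬b ⊃ b): 1 > 0, so result = 0
  (((¬b ∨ (a ∧ (b ⊃ a))) ⊃ (b ∧ a)) ∧ (¬b ⊃ b)) = min(0, 0) = 0
  (b ∧ (((¬b ∨ (a ∧ (b ⊃ a))) ⊃ (b ∧ a)) ∧ (¬b ⊃ b))) = min(0, 0) = 0
Checking all 25 assignments confirms none give a value below 0.00.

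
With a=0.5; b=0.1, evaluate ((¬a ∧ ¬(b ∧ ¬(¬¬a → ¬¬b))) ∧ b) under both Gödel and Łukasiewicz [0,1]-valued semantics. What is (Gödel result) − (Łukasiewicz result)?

-0.10

Gödel evaluation:
  ¬a: Gödel ¬ of 0.5 = 0 (operand ≠ 0)
  ¬a: Gödel ¬ of 0.5 = 0 (operand ≠ 0)
  ¬¬a: Gödel ¬ of 0 = 1 (operand is 0)
  ¬b: Gödel ¬ of 0.1 = 0 (operand ≠ 0)
  ¬¬b: Gödel ¬ of 0 = 1 (operand is 0)
  (¬¬a → ¬¬b): 1 ≤ 1, so result = 1
  ¬(¬¬a → ¬¬b): Gödel ¬ of 1 = 0 (operand ≠ 0)
  (b ∧ ¬(¬¬a → ¬¬b)) = min(0.1, 0) = 0
  ¬(b ∧ ¬(¬¬a → ¬¬b)): Gödel ¬ of 0 = 1 (operand is 0)
  (¬a ∧ ¬(b ∧ ¬(¬¬a → ¬¬b))) = min(0, 1) = 0
  ((¬a ∧ ¬(b ∧ ¬(¬¬a → ¬¬b))) ∧ b) = min(0, 0.1) = 0
  Gödel value = 0
Łukasiewicz evaluation:
  ¬a: Łukasiewicz ¬ gives 1 − 0.5 = 0.5
  ¬a: Łukasiewicz ¬ gives 1 − 0.5 = 0.5
  ¬¬a: Łukasiewicz ¬ gives 1 − 0.5 = 0.5
  ¬b: Łukasiewicz ¬ gives 1 − 0.1 = 0.9
  ¬¬b: Łukasiewicz ¬ gives 1 − 0.9 = 0.1
  (¬¬a → ¬¬b): min(1, 1 − 0.5 + 0.1) = 0.6
  ¬(¬¬a → ¬¬b): Łukasiewicz ¬ gives 1 − 0.6 = 0.4
  (b ∧ ¬(¬¬a → ¬¬b)) = min(0.1, 0.4) = 0.1
  ¬(b ∧ ¬(¬¬a → ¬¬b)): Łukasiewicz ¬ gives 1 − 0.1 = 0.9
  (¬a ∧ ¬(b ∧ ¬(¬¬a → ¬¬b))) = min(0.5, 0.9) = 0.5
  ((¬a ∧ ¬(b ∧ ¬(¬¬a → ¬¬b))) ∧ b) = min(0.5, 0.1) = 0.1
  Łukasiewicz value = 0.1
Difference: 0 − 0.1 = -0.10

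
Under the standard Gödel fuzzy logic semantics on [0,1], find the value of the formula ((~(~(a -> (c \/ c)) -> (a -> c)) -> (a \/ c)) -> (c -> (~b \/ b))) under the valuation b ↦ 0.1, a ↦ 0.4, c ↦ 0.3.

(c \/ c) = max(0.3, 0.3) = 0.3
(a -> (c \/ c)): 0.4 > 0.3, so result = 0.3
~(a -> (c \/ c)): Gödel ¬ of 0.3 = 0 (operand ≠ 0)
(a -> c): 0.4 > 0.3, so result = 0.3
(~(a -> (c \/ c)) -> (a -> c)): 0 ≤ 0.3, so result = 1
~(~(a -> (c \/ c)) -> (a -> c)): Gödel ¬ of 1 = 0 (operand ≠ 0)
(a \/ c) = max(0.4, 0.3) = 0.4
(~(~(a -> (c \/ c)) -> (a -> c)) -> (a \/ c)): 0 ≤ 0.4, so result = 1
~b: Gödel ¬ of 0.1 = 0 (operand ≠ 0)
(~b \/ b) = max(0, 0.1) = 0.1
(c -> (~b \/ b)): 0.3 > 0.1, so result = 0.1
((~(~(a -> (c \/ c)) -> (a -> c)) -> (a \/ c)) -> (c -> (~b \/ b))): 1 > 0.1, so result = 0.1

0.10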